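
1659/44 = 1659/44 = 37.70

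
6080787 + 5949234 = 12030021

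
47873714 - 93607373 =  - 45733659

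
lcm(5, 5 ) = 5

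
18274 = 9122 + 9152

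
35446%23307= 12139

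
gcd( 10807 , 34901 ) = 1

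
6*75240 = 451440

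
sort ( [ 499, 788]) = [499, 788] 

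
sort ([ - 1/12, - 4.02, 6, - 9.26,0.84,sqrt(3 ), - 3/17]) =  [ - 9.26, - 4.02,-3/17, - 1/12, 0.84, sqrt( 3 ),6]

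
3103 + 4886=7989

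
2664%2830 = 2664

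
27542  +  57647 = 85189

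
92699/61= 92699/61 = 1519.66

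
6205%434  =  129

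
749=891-142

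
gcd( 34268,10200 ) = 4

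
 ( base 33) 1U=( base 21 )30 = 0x3f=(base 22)2J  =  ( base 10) 63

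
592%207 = 178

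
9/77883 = 3/25961= 0.00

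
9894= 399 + 9495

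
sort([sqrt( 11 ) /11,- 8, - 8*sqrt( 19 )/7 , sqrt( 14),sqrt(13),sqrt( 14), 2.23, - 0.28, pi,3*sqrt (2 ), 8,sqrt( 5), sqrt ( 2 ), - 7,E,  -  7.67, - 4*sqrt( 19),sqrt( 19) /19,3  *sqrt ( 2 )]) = [ - 4*sqrt( 19), - 8, - 7.67, - 7, - 8*sqrt( 19)/7 ,-0.28, sqrt( 19)/19,sqrt( 11 ) /11, sqrt( 2 ), 2.23,sqrt ( 5),E  ,  pi,sqrt( 13),sqrt(14),sqrt(14), 3*sqrt( 2 ), 3* sqrt( 2),8 ] 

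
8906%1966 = 1042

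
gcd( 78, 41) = 1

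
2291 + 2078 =4369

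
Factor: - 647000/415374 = - 500/321 = - 2^2*3^(  -  1)*5^3 * 107^( - 1)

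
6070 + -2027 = 4043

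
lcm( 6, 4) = 12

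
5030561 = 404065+4626496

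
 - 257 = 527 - 784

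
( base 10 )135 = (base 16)87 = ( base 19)72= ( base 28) 4N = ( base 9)160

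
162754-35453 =127301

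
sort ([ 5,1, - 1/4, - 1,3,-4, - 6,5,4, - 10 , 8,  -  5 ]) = [  -  10, - 6, - 5, - 4, - 1, - 1/4, 1,3, 4,5,  5 , 8 ] 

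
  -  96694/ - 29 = 3334 + 8/29=3334.28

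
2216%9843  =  2216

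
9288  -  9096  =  192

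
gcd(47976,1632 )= 24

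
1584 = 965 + 619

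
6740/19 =6740/19 = 354.74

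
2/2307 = 2/2307= 0.00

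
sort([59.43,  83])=[59.43 , 83]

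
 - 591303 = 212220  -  803523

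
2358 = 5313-2955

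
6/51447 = 2/17149=0.00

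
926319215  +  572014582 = 1498333797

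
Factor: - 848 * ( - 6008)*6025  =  2^7*5^2*53^1 * 241^1* 751^1 = 30696073600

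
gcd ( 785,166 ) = 1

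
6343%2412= 1519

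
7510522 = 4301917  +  3208605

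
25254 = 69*366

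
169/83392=169/83392=   0.00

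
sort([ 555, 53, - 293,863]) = [-293,53, 555,863]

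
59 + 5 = 64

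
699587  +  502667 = 1202254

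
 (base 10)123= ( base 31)3U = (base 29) 47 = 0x7B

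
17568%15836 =1732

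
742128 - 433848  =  308280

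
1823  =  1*1823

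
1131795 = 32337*35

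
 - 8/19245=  - 8/19245 =- 0.00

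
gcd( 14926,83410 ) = 878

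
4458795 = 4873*915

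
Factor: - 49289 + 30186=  - 7^1*2729^1 = -19103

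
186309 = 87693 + 98616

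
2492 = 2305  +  187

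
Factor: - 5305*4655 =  - 24694775 = -5^2*7^2 * 19^1*1061^1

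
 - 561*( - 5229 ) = 2933469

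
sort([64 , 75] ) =[ 64, 75 ]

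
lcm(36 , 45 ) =180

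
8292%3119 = 2054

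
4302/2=2151 = 2151.00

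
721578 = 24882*29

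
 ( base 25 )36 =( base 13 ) 63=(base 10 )81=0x51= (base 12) 69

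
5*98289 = 491445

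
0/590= 0= 0.00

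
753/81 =251/27=9.30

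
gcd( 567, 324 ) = 81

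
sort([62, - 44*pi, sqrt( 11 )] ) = [ - 44*pi, sqrt(11 ),  62]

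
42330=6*7055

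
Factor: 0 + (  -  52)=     -  2^2*13^1 = - 52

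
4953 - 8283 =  - 3330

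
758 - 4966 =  - 4208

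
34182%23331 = 10851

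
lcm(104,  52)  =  104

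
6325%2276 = 1773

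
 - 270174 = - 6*45029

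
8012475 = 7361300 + 651175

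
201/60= 67/20 = 3.35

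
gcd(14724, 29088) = 36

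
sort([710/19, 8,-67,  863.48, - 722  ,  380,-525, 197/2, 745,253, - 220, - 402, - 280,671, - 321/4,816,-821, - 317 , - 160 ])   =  [ - 821,-722,-525, - 402, - 317, - 280,-220,  -  160,- 321/4, - 67,8,710/19, 197/2,253,380, 671,745,816,863.48]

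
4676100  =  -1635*( - 2860)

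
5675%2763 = 149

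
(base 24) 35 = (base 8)115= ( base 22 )3b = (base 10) 77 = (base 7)140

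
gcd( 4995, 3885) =555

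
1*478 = 478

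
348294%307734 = 40560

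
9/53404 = 9/53404 = 0.00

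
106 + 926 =1032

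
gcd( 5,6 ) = 1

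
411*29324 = 12052164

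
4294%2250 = 2044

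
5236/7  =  748 = 748.00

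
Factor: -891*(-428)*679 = 2^2*3^4*7^1*11^1*97^1*107^1=258935292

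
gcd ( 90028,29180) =4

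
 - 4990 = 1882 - 6872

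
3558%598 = 568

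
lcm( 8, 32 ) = 32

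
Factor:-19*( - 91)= 1729 = 7^1*13^1 * 19^1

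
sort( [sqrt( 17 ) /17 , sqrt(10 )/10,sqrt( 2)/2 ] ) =[sqrt(17 )/17 , sqrt( 10)/10,sqrt(2)/2 ]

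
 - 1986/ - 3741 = 662/1247 = 0.53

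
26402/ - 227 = - 26402/227 = - 116.31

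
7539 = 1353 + 6186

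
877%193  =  105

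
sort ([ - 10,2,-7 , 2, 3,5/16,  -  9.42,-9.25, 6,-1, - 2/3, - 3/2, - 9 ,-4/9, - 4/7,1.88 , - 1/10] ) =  [ - 10, - 9.42,- 9.25, - 9,- 7, - 3/2, - 1,  -  2/3, - 4/7, - 4/9, - 1/10, 5/16, 1.88, 2, 2,  3, 6 ]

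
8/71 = 8/71 = 0.11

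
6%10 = 6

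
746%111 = 80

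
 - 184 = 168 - 352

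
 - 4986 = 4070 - 9056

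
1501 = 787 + 714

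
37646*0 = 0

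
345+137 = 482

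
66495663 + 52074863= 118570526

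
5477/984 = 5477/984= 5.57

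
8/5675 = 8/5675=0.00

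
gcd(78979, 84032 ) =1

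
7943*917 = 7283731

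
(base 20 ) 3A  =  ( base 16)46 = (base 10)70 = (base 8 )106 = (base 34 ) 22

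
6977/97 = 71 + 90/97 = 71.93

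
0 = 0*33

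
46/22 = 2  +  1/11=2.09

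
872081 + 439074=1311155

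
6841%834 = 169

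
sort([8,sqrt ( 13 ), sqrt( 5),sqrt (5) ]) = [sqrt(5), sqrt(5 ),sqrt( 13 ),8]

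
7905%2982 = 1941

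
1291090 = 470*2747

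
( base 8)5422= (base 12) 1782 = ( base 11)2147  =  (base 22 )5ii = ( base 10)2834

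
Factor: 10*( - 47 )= - 470 = - 2^1*5^1 * 47^1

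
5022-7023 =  - 2001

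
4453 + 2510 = 6963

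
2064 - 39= 2025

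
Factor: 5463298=2^1 * 19^1*109^1*1319^1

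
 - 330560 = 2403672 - 2734232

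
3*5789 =17367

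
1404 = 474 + 930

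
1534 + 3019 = 4553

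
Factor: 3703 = 7^1 * 23^2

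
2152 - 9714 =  - 7562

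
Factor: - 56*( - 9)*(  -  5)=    - 2^3*3^2*5^1 * 7^1 =- 2520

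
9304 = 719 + 8585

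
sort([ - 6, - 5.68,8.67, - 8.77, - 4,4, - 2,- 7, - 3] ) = [-8.77, - 7 , - 6,-5.68 , - 4, - 3 , - 2, 4,8.67]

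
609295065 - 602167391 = 7127674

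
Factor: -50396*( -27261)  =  2^2*3^2*13^1*43^1*233^1*293^1 = 1373845356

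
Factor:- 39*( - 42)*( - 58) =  - 95004=   -2^2*3^2*7^1*13^1*29^1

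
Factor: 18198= 2^1*  3^3*337^1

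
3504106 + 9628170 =13132276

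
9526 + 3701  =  13227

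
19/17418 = 19/17418 = 0.00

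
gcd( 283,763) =1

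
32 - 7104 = -7072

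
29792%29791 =1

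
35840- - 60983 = 96823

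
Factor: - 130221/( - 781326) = 2^ ( - 1)* 3^ ( - 1) = 1/6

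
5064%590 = 344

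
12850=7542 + 5308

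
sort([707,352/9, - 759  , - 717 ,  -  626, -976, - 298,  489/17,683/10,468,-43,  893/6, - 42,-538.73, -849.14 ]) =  [ - 976,  -  849.14,  -  759, - 717, - 626,  -  538.73, - 298, - 43, - 42, 489/17,  352/9, 683/10, 893/6 , 468, 707]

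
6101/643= 6101/643 = 9.49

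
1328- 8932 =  - 7604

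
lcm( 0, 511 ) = 0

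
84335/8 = 84335/8= 10541.88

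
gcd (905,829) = 1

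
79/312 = 79/312 = 0.25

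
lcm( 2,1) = 2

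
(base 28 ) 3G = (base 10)100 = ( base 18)5A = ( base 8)144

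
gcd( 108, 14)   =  2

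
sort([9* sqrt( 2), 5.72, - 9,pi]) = [-9,pi, 5.72,9*sqrt( 2)]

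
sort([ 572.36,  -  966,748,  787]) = [ -966 , 572.36, 748,787] 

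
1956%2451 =1956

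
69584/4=17396 =17396.00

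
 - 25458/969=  - 27 + 235/323 = -26.27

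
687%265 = 157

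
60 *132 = 7920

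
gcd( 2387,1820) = 7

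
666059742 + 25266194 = 691325936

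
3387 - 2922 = 465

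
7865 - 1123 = 6742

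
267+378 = 645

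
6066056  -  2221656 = 3844400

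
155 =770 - 615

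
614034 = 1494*411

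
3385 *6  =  20310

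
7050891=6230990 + 819901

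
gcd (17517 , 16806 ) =3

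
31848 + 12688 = 44536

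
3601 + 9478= 13079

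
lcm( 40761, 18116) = 163044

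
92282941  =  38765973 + 53516968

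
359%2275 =359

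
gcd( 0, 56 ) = 56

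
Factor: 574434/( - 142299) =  -2^1*7^1*47^1*163^( - 1) =-658/163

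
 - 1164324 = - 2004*581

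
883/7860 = 883/7860 = 0.11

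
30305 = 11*2755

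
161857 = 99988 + 61869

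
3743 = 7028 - 3285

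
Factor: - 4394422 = -2^1*683^1*3217^1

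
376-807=-431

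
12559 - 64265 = - 51706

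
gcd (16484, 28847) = 4121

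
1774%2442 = 1774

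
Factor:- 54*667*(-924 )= 2^3 * 3^4*7^1*11^1*23^1*29^1  =  33280632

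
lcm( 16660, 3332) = 16660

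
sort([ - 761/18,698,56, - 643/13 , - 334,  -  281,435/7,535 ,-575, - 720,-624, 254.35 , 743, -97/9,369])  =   [-720, - 624, - 575, - 334, - 281,-643/13, -761/18,-97/9,56, 435/7,254.35,369 , 535,698 , 743 ] 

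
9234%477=171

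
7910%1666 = 1246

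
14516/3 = 4838 + 2/3= 4838.67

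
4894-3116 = 1778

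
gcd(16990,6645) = 5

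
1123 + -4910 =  - 3787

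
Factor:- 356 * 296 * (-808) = 2^8 * 37^1*89^1 * 101^1 = 85143808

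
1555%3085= 1555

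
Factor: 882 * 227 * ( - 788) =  - 157768632 = - 2^3 * 3^2 * 7^2*197^1*227^1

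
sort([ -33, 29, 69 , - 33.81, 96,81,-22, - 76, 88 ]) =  [ - 76, - 33.81,-33, - 22,29,  69, 81,88, 96]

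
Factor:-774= - 2^1*3^2*43^1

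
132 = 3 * 44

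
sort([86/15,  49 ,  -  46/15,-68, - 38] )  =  [ - 68,  -  38,-46/15 , 86/15,49]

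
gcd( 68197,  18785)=1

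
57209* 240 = 13730160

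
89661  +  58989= 148650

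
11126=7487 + 3639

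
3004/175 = 17 + 29/175 = 17.17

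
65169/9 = 7241= 7241.00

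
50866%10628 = 8354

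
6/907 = 6/907=0.01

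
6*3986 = 23916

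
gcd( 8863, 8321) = 1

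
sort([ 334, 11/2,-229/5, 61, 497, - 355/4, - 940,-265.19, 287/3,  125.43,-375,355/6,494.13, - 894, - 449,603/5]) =[ - 940,-894, - 449, -375,-265.19 ,-355/4, - 229/5, 11/2, 355/6,61, 287/3, 603/5, 125.43,334,494.13, 497]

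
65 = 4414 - 4349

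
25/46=25/46 = 0.54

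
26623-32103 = -5480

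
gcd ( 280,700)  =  140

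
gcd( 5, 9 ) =1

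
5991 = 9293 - 3302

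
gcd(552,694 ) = 2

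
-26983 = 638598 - 665581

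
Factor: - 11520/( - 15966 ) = 640/887 = 2^7*5^1*887^ ( - 1)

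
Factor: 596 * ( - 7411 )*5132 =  - 22667818192 = - 2^4* 149^1*1283^1*7411^1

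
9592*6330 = 60717360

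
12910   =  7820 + 5090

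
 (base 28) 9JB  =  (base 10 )7599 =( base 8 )16657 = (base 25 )c3o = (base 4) 1312233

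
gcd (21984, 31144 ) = 1832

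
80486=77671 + 2815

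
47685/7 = 6812+1/7 = 6812.14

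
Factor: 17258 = 2^1*8629^1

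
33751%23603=10148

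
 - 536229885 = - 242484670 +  - 293745215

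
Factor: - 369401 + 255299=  - 2^1 * 3^3*2113^1  =  - 114102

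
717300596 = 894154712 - 176854116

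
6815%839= 103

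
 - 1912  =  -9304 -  - 7392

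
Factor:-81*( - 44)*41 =146124 =2^2*3^4*11^1*41^1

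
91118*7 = 637826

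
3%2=1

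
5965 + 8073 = 14038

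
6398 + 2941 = 9339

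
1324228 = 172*7699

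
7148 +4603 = 11751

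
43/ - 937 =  - 1 + 894/937 =- 0.05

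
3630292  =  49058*74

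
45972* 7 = 321804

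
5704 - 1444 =4260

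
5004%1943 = 1118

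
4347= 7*621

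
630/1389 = 210/463 =0.45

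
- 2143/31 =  - 70 + 27/31 = - 69.13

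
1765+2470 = 4235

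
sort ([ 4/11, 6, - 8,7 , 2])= [-8, 4/11,2,6, 7] 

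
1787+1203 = 2990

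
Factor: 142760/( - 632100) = -166/735 =-2^1*3^( - 1 )*5^( - 1)*7^(-2) * 83^1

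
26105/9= 2900 + 5/9 =2900.56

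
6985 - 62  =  6923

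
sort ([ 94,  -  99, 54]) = [ - 99, 54, 94 ] 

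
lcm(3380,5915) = 23660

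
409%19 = 10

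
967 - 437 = 530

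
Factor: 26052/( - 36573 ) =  - 2^2*13^1 * 73^(-1) = - 52/73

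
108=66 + 42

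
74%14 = 4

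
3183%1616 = 1567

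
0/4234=0=0.00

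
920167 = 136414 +783753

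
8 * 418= 3344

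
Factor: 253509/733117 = 3^1*7^( - 1)*11^( - 1 )* 9521^( - 1) *84503^1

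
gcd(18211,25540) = 1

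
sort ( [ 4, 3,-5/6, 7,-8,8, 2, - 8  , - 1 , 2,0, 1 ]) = [ - 8 , - 8, - 1, - 5/6, 0 , 1, 2 , 2, 3, 4, 7,8 ] 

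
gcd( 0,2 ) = 2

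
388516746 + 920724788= 1309241534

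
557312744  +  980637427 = 1537950171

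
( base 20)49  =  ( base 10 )89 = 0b1011001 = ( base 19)4d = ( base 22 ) 41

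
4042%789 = 97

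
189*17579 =3322431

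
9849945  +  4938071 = 14788016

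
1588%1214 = 374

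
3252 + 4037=7289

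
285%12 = 9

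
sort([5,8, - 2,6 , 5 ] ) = [ - 2, 5 , 5,6,8 ]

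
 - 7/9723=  - 1 + 1388/1389 = - 0.00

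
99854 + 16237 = 116091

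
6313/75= 6313/75 = 84.17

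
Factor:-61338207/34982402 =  - 8762601/4997486 = - 2^( - 1)*3^1*13^( - 1)*23^ ( - 1)*61^( - 1 )*79^1*137^( - 1) * 36973^1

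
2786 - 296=2490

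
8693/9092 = 8693/9092= 0.96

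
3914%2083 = 1831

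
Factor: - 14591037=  - 3^1 * 4863679^1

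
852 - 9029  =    -  8177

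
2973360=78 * 38120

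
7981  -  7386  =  595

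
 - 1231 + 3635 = 2404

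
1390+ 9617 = 11007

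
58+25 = 83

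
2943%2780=163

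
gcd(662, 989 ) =1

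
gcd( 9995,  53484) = 1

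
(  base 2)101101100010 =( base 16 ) B62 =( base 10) 2914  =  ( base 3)10222221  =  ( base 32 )2r2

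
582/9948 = 97/1658  =  0.06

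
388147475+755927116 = 1144074591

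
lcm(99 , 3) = 99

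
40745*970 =39522650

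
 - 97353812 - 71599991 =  - 168953803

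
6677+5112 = 11789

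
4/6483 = 4/6483=0.00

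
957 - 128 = 829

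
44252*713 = 31551676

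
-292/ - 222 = 1 + 35/111   =  1.32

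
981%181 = 76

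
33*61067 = 2015211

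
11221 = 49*229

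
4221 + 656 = 4877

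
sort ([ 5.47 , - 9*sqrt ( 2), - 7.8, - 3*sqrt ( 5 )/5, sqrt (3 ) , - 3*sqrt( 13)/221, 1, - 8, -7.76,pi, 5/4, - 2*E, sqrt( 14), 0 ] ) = [ - 9*sqrt (2), - 8, - 7.8, - 7.76, - 2*E,-3*sqrt( 5)/5, - 3 * sqrt( 13 )/221, 0, 1,5/4,sqrt(3), pi, sqrt( 14), 5.47]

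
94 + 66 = 160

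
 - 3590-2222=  - 5812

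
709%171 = 25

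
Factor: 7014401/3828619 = 19^1* 31^1*1259^( - 1)*3041^(-1 )* 11909^1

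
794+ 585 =1379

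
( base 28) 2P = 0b1010001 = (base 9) 100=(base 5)311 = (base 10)81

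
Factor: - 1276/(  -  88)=2^(-1)*29^1 = 29/2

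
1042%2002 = 1042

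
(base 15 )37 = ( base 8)64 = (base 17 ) 31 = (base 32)1K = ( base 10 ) 52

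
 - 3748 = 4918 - 8666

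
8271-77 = 8194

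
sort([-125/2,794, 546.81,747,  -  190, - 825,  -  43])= [-825, - 190, - 125/2, - 43,  546.81, 747, 794 ]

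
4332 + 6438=10770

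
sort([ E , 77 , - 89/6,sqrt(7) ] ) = [ - 89/6, sqrt( 7),E,77 ]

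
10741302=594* 18083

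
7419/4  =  7419/4 = 1854.75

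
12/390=2/65 =0.03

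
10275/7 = 10275/7 = 1467.86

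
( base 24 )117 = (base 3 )211111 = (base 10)607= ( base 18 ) 1FD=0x25f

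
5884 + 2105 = 7989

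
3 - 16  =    -  13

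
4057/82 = 49+39/82 = 49.48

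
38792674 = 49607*782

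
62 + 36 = 98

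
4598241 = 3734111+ 864130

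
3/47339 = 3/47339 = 0.00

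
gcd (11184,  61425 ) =3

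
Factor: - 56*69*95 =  - 2^3*3^1 * 5^1*7^1*19^1*23^1 = - 367080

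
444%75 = 69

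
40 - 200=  - 160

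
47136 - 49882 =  - 2746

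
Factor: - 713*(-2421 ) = 1726173 = 3^2*23^1*31^1 * 269^1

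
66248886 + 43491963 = 109740849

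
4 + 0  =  4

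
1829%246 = 107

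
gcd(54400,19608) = 8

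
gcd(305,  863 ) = 1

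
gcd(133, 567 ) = 7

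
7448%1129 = 674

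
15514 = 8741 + 6773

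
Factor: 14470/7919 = 2^1*5^1*1447^1*7919^( - 1)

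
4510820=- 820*(  -  5501 )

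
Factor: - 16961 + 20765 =3804 = 2^2*3^1*317^1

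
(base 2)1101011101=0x35d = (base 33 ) q3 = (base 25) 19b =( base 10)861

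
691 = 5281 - 4590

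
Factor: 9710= 2^1*5^1*971^1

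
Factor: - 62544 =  - 2^4*3^1 * 1303^1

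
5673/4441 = 1 +1232/4441  =  1.28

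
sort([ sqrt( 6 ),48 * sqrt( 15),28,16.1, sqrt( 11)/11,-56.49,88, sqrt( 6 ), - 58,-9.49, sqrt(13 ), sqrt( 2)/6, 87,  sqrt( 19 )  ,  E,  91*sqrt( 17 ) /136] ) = [ - 58, - 56.49, - 9.49,sqrt( 2)/6,sqrt (11 )/11,sqrt (6), sqrt( 6), E,91*sqrt(17)/136,sqrt( 13), sqrt( 19),16.1, 28,87,88 , 48*sqrt(15)] 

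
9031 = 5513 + 3518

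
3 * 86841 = 260523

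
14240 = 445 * 32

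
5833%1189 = 1077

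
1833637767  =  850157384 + 983480383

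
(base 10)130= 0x82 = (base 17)7b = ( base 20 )6a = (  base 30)4a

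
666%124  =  46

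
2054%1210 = 844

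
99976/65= 99976/65  =  1538.09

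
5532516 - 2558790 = 2973726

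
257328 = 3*85776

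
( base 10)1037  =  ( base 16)40D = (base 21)278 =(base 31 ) 12E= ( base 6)4445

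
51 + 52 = 103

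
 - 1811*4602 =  - 8334222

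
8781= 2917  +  5864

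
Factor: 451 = 11^1 * 41^1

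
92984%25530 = 16394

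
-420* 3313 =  - 1391460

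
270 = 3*90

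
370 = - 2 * ( - 185 ) 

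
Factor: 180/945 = 4/21 = 2^2*3^ ( - 1) * 7^( - 1) 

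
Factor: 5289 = 3^1*41^1*43^1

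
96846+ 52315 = 149161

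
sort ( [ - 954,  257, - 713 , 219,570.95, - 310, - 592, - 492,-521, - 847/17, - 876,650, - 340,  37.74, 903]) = [ -954,-876, - 713, - 592,-521,-492, - 340, - 310, - 847/17,37.74,  219,257,570.95,  650,903 ] 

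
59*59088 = 3486192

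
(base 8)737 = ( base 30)ft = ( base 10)479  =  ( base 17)1B3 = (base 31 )FE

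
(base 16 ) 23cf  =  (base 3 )110120112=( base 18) 1A55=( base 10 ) 9167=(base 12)537B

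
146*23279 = 3398734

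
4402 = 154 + 4248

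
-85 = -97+12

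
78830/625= 126 + 16/125 = 126.13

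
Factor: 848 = 2^4 * 53^1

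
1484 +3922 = 5406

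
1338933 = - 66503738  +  67842671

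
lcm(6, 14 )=42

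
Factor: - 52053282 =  -2^1*3^2*421^1*6869^1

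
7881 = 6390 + 1491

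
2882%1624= 1258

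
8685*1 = 8685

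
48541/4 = 48541/4 = 12135.25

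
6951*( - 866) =  -  6019566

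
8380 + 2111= 10491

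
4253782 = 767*5546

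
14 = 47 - 33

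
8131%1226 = 775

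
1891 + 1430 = 3321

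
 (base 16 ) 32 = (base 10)50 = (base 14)38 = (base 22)26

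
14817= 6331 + 8486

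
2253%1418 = 835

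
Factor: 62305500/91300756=15576375/22825189 = 3^1*5^3* 37^(-1) * 73^1*569^1*616897^( - 1 )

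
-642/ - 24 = 26+ 3/4 = 26.75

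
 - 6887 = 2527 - 9414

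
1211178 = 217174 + 994004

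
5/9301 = 5/9301 = 0.00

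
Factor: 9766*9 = 87894 = 2^1*3^2* 19^1*257^1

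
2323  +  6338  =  8661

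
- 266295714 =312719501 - 579015215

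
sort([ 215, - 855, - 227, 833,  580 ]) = [ -855, - 227, 215, 580, 833 ] 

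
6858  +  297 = 7155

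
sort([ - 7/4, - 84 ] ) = [-84 , - 7/4]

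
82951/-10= - 82951/10 =- 8295.10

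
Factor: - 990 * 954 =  - 2^2*3^4*5^1*11^1 * 53^1  =  - 944460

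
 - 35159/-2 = 17579 + 1/2 = 17579.50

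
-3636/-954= 202/53 = 3.81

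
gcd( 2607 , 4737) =3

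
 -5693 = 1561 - 7254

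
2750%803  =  341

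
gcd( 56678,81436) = 2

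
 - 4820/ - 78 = 2410/39 = 61.79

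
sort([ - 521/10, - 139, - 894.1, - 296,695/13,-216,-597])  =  [-894.1, - 597,-296, - 216, - 139, - 521/10, 695/13 ]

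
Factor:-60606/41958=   -  3^(- 2 ) * 13^1 = -13/9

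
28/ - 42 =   -  2/3=- 0.67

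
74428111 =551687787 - 477259676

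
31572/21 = 1503 + 3/7 =1503.43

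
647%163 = 158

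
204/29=204/29 = 7.03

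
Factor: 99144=2^3*3^6*17^1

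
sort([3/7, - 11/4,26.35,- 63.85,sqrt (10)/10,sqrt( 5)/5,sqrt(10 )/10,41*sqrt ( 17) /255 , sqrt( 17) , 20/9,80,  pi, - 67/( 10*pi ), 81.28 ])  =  [ - 63.85 , - 11/4, - 67/( 10*pi), sqrt(10 ) /10,sqrt( 10 )/10,3/7, sqrt( 5 ) /5, 41*sqrt( 17 ) /255,  20/9,  pi, sqrt(  17), 26.35 , 80,81.28]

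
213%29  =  10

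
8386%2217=1735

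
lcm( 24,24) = 24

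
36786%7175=911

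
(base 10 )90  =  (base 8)132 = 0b1011010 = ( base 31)2S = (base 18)50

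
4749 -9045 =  - 4296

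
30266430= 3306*9155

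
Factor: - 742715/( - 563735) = 31^ ( - 1)*41^1 * 3623^1*3637^(-1)=148543/112747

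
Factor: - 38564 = -2^2*31^1*311^1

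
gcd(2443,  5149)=1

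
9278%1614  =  1208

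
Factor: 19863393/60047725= 3^1*5^( - 2 )*11^1*41^1*53^1*277^1*317^(  -  1 )*7577^( - 1) 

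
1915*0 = 0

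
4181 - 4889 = -708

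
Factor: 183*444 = 2^2 * 3^2 * 37^1* 61^1 = 81252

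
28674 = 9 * 3186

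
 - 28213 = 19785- 47998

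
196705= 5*39341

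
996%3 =0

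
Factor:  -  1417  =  -13^1 * 109^1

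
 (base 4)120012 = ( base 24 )2g6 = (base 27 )233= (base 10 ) 1542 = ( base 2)11000000110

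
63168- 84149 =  - 20981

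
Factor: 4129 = 4129^1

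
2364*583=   1378212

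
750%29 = 25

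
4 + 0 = 4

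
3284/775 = 3284/775 = 4.24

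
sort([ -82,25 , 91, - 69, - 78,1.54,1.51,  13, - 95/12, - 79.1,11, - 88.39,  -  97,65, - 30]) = [ - 97, - 88.39,-82,-79.1, - 78, - 69, - 30, - 95/12 , 1.51,1.54,11,13,25,65 , 91]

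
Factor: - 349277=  -19^1 * 31^1*593^1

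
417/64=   6 + 33/64 =6.52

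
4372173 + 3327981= 7700154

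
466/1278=233/639= 0.36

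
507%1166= 507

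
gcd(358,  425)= 1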